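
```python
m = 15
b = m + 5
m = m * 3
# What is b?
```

Answer: 20

Derivation:
Trace (tracking b):
m = 15  # -> m = 15
b = m + 5  # -> b = 20
m = m * 3  # -> m = 45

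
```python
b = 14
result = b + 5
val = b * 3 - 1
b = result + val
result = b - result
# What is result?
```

Trace (tracking result):
b = 14  # -> b = 14
result = b + 5  # -> result = 19
val = b * 3 - 1  # -> val = 41
b = result + val  # -> b = 60
result = b - result  # -> result = 41

Answer: 41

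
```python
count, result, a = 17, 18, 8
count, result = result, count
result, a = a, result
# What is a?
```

Answer: 17

Derivation:
Trace (tracking a):
count, result, a = (17, 18, 8)  # -> count = 17, result = 18, a = 8
count, result = (result, count)  # -> count = 18, result = 17
result, a = (a, result)  # -> result = 8, a = 17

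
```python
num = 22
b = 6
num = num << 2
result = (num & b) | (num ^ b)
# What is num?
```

Trace (tracking num):
num = 22  # -> num = 22
b = 6  # -> b = 6
num = num << 2  # -> num = 88
result = num & b | num ^ b  # -> result = 94

Answer: 88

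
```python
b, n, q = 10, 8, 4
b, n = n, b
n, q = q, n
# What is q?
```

Trace (tracking q):
b, n, q = (10, 8, 4)  # -> b = 10, n = 8, q = 4
b, n = (n, b)  # -> b = 8, n = 10
n, q = (q, n)  # -> n = 4, q = 10

Answer: 10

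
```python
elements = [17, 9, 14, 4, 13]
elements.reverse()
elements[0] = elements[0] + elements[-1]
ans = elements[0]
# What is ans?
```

Answer: 30

Derivation:
Trace (tracking ans):
elements = [17, 9, 14, 4, 13]  # -> elements = [17, 9, 14, 4, 13]
elements.reverse()  # -> elements = [13, 4, 14, 9, 17]
elements[0] = elements[0] + elements[-1]  # -> elements = [30, 4, 14, 9, 17]
ans = elements[0]  # -> ans = 30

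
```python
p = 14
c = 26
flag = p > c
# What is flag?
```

Answer: False

Derivation:
Trace (tracking flag):
p = 14  # -> p = 14
c = 26  # -> c = 26
flag = p > c  # -> flag = False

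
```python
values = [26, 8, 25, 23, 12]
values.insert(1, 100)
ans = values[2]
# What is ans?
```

Trace (tracking ans):
values = [26, 8, 25, 23, 12]  # -> values = [26, 8, 25, 23, 12]
values.insert(1, 100)  # -> values = [26, 100, 8, 25, 23, 12]
ans = values[2]  # -> ans = 8

Answer: 8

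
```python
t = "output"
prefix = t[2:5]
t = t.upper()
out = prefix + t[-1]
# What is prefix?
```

Trace (tracking prefix):
t = 'output'  # -> t = 'output'
prefix = t[2:5]  # -> prefix = 'tpu'
t = t.upper()  # -> t = 'OUTPUT'
out = prefix + t[-1]  # -> out = 'tpuT'

Answer: 'tpu'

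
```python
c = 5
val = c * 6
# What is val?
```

Trace (tracking val):
c = 5  # -> c = 5
val = c * 6  # -> val = 30

Answer: 30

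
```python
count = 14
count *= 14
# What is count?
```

Trace (tracking count):
count = 14  # -> count = 14
count *= 14  # -> count = 196

Answer: 196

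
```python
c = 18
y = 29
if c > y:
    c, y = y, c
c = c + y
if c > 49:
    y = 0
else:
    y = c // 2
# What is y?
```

Answer: 23

Derivation:
Trace (tracking y):
c = 18  # -> c = 18
y = 29  # -> y = 29
if c > y:  # condition is False
c = c + y  # -> c = 47
if c > 49:  # condition is False
else:
    y = c // 2  # -> y = 23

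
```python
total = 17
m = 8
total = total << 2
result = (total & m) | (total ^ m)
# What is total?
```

Trace (tracking total):
total = 17  # -> total = 17
m = 8  # -> m = 8
total = total << 2  # -> total = 68
result = total & m | total ^ m  # -> result = 76

Answer: 68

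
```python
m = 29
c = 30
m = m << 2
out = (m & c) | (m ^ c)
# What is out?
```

Trace (tracking out):
m = 29  # -> m = 29
c = 30  # -> c = 30
m = m << 2  # -> m = 116
out = m & c | m ^ c  # -> out = 126

Answer: 126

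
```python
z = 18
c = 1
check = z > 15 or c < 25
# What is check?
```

Answer: True

Derivation:
Trace (tracking check):
z = 18  # -> z = 18
c = 1  # -> c = 1
check = z > 15 or c < 25  # -> check = True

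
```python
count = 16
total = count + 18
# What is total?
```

Answer: 34

Derivation:
Trace (tracking total):
count = 16  # -> count = 16
total = count + 18  # -> total = 34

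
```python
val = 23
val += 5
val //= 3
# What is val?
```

Answer: 9

Derivation:
Trace (tracking val):
val = 23  # -> val = 23
val += 5  # -> val = 28
val //= 3  # -> val = 9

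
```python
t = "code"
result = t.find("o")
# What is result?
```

Answer: 1

Derivation:
Trace (tracking result):
t = 'code'  # -> t = 'code'
result = t.find('o')  # -> result = 1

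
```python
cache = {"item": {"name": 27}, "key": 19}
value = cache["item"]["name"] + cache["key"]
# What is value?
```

Answer: 46

Derivation:
Trace (tracking value):
cache = {'item': {'name': 27}, 'key': 19}  # -> cache = {'item': {'name': 27}, 'key': 19}
value = cache['item']['name'] + cache['key']  # -> value = 46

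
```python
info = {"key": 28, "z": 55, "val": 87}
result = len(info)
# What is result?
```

Answer: 3

Derivation:
Trace (tracking result):
info = {'key': 28, 'z': 55, 'val': 87}  # -> info = {'key': 28, 'z': 55, 'val': 87}
result = len(info)  # -> result = 3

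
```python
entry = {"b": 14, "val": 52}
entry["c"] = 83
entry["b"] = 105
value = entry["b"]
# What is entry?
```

Answer: {'b': 105, 'val': 52, 'c': 83}

Derivation:
Trace (tracking entry):
entry = {'b': 14, 'val': 52}  # -> entry = {'b': 14, 'val': 52}
entry['c'] = 83  # -> entry = {'b': 14, 'val': 52, 'c': 83}
entry['b'] = 105  # -> entry = {'b': 105, 'val': 52, 'c': 83}
value = entry['b']  # -> value = 105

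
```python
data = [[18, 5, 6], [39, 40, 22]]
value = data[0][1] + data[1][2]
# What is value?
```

Answer: 27

Derivation:
Trace (tracking value):
data = [[18, 5, 6], [39, 40, 22]]  # -> data = [[18, 5, 6], [39, 40, 22]]
value = data[0][1] + data[1][2]  # -> value = 27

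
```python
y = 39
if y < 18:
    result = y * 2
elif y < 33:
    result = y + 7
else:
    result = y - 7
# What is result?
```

Answer: 32

Derivation:
Trace (tracking result):
y = 39  # -> y = 39
if y < 18:  # condition is False
elif y < 33:  # condition is False
else:
    result = y - 7  # -> result = 32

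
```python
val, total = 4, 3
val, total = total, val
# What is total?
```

Trace (tracking total):
val, total = (4, 3)  # -> val = 4, total = 3
val, total = (total, val)  # -> val = 3, total = 4

Answer: 4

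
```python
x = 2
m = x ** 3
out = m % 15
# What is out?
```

Answer: 8

Derivation:
Trace (tracking out):
x = 2  # -> x = 2
m = x ** 3  # -> m = 8
out = m % 15  # -> out = 8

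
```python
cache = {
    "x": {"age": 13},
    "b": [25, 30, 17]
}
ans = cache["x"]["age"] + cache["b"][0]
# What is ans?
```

Answer: 38

Derivation:
Trace (tracking ans):
cache = {'x': {'age': 13}, 'b': [25, 30, 17]}  # -> cache = {'x': {'age': 13}, 'b': [25, 30, 17]}
ans = cache['x']['age'] + cache['b'][0]  # -> ans = 38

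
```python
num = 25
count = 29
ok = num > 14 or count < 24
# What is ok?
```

Trace (tracking ok):
num = 25  # -> num = 25
count = 29  # -> count = 29
ok = num > 14 or count < 24  # -> ok = True

Answer: True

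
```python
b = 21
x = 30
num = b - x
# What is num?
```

Trace (tracking num):
b = 21  # -> b = 21
x = 30  # -> x = 30
num = b - x  # -> num = -9

Answer: -9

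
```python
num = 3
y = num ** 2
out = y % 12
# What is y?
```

Answer: 9

Derivation:
Trace (tracking y):
num = 3  # -> num = 3
y = num ** 2  # -> y = 9
out = y % 12  # -> out = 9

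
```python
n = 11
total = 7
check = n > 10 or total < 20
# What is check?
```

Trace (tracking check):
n = 11  # -> n = 11
total = 7  # -> total = 7
check = n > 10 or total < 20  # -> check = True

Answer: True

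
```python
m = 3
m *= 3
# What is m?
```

Trace (tracking m):
m = 3  # -> m = 3
m *= 3  # -> m = 9

Answer: 9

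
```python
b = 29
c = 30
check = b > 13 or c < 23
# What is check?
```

Answer: True

Derivation:
Trace (tracking check):
b = 29  # -> b = 29
c = 30  # -> c = 30
check = b > 13 or c < 23  # -> check = True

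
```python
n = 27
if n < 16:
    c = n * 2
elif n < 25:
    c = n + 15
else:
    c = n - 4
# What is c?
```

Answer: 23

Derivation:
Trace (tracking c):
n = 27  # -> n = 27
if n < 16:  # condition is False
elif n < 25:  # condition is False
else:
    c = n - 4  # -> c = 23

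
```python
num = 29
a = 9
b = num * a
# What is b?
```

Trace (tracking b):
num = 29  # -> num = 29
a = 9  # -> a = 9
b = num * a  # -> b = 261

Answer: 261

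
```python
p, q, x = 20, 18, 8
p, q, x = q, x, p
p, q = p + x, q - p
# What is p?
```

Answer: 38

Derivation:
Trace (tracking p):
p, q, x = (20, 18, 8)  # -> p = 20, q = 18, x = 8
p, q, x = (q, x, p)  # -> p = 18, q = 8, x = 20
p, q = (p + x, q - p)  # -> p = 38, q = -10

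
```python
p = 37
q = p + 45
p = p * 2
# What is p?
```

Trace (tracking p):
p = 37  # -> p = 37
q = p + 45  # -> q = 82
p = p * 2  # -> p = 74

Answer: 74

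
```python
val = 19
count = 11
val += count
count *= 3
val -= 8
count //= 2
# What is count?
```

Answer: 16

Derivation:
Trace (tracking count):
val = 19  # -> val = 19
count = 11  # -> count = 11
val += count  # -> val = 30
count *= 3  # -> count = 33
val -= 8  # -> val = 22
count //= 2  # -> count = 16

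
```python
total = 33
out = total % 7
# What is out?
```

Answer: 5

Derivation:
Trace (tracking out):
total = 33  # -> total = 33
out = total % 7  # -> out = 5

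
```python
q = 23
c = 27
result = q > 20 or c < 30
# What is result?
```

Trace (tracking result):
q = 23  # -> q = 23
c = 27  # -> c = 27
result = q > 20 or c < 30  # -> result = True

Answer: True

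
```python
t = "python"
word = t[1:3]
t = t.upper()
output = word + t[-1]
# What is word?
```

Answer: 'yt'

Derivation:
Trace (tracking word):
t = 'python'  # -> t = 'python'
word = t[1:3]  # -> word = 'yt'
t = t.upper()  # -> t = 'PYTHON'
output = word + t[-1]  # -> output = 'ytN'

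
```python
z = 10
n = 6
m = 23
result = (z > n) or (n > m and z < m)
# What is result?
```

Answer: True

Derivation:
Trace (tracking result):
z = 10  # -> z = 10
n = 6  # -> n = 6
m = 23  # -> m = 23
result = z > n or (n > m and z < m)  # -> result = True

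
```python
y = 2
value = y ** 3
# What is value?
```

Trace (tracking value):
y = 2  # -> y = 2
value = y ** 3  # -> value = 8

Answer: 8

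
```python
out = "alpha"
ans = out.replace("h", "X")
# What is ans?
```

Answer: 'alpXa'

Derivation:
Trace (tracking ans):
out = 'alpha'  # -> out = 'alpha'
ans = out.replace('h', 'X')  # -> ans = 'alpXa'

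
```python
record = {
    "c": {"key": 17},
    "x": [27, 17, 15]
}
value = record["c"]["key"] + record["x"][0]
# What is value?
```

Answer: 44

Derivation:
Trace (tracking value):
record = {'c': {'key': 17}, 'x': [27, 17, 15]}  # -> record = {'c': {'key': 17}, 'x': [27, 17, 15]}
value = record['c']['key'] + record['x'][0]  # -> value = 44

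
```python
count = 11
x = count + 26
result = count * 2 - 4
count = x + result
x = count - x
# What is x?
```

Answer: 18

Derivation:
Trace (tracking x):
count = 11  # -> count = 11
x = count + 26  # -> x = 37
result = count * 2 - 4  # -> result = 18
count = x + result  # -> count = 55
x = count - x  # -> x = 18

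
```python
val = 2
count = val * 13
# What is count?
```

Trace (tracking count):
val = 2  # -> val = 2
count = val * 13  # -> count = 26

Answer: 26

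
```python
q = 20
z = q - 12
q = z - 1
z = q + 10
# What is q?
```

Answer: 7

Derivation:
Trace (tracking q):
q = 20  # -> q = 20
z = q - 12  # -> z = 8
q = z - 1  # -> q = 7
z = q + 10  # -> z = 17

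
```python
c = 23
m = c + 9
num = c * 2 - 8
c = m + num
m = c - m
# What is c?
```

Answer: 70

Derivation:
Trace (tracking c):
c = 23  # -> c = 23
m = c + 9  # -> m = 32
num = c * 2 - 8  # -> num = 38
c = m + num  # -> c = 70
m = c - m  # -> m = 38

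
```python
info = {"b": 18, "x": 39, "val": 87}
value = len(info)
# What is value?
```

Trace (tracking value):
info = {'b': 18, 'x': 39, 'val': 87}  # -> info = {'b': 18, 'x': 39, 'val': 87}
value = len(info)  # -> value = 3

Answer: 3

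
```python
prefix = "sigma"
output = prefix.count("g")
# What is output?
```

Answer: 1

Derivation:
Trace (tracking output):
prefix = 'sigma'  # -> prefix = 'sigma'
output = prefix.count('g')  # -> output = 1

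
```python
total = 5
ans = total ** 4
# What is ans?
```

Answer: 625

Derivation:
Trace (tracking ans):
total = 5  # -> total = 5
ans = total ** 4  # -> ans = 625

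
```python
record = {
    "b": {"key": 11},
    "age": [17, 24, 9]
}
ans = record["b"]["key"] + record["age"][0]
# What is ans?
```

Trace (tracking ans):
record = {'b': {'key': 11}, 'age': [17, 24, 9]}  # -> record = {'b': {'key': 11}, 'age': [17, 24, 9]}
ans = record['b']['key'] + record['age'][0]  # -> ans = 28

Answer: 28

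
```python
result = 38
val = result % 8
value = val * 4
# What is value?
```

Trace (tracking value):
result = 38  # -> result = 38
val = result % 8  # -> val = 6
value = val * 4  # -> value = 24

Answer: 24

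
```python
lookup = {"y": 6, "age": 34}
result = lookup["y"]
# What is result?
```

Trace (tracking result):
lookup = {'y': 6, 'age': 34}  # -> lookup = {'y': 6, 'age': 34}
result = lookup['y']  # -> result = 6

Answer: 6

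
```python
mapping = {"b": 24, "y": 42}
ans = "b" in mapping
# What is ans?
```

Trace (tracking ans):
mapping = {'b': 24, 'y': 42}  # -> mapping = {'b': 24, 'y': 42}
ans = 'b' in mapping  # -> ans = True

Answer: True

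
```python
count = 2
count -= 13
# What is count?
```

Trace (tracking count):
count = 2  # -> count = 2
count -= 13  # -> count = -11

Answer: -11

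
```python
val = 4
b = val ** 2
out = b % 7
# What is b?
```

Answer: 16

Derivation:
Trace (tracking b):
val = 4  # -> val = 4
b = val ** 2  # -> b = 16
out = b % 7  # -> out = 2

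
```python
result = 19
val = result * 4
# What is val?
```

Trace (tracking val):
result = 19  # -> result = 19
val = result * 4  # -> val = 76

Answer: 76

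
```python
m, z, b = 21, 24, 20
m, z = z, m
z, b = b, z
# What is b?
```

Answer: 21

Derivation:
Trace (tracking b):
m, z, b = (21, 24, 20)  # -> m = 21, z = 24, b = 20
m, z = (z, m)  # -> m = 24, z = 21
z, b = (b, z)  # -> z = 20, b = 21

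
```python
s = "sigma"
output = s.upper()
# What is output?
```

Trace (tracking output):
s = 'sigma'  # -> s = 'sigma'
output = s.upper()  # -> output = 'SIGMA'

Answer: 'SIGMA'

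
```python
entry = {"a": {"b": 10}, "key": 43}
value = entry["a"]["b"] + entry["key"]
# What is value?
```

Trace (tracking value):
entry = {'a': {'b': 10}, 'key': 43}  # -> entry = {'a': {'b': 10}, 'key': 43}
value = entry['a']['b'] + entry['key']  # -> value = 53

Answer: 53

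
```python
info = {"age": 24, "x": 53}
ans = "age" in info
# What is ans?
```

Trace (tracking ans):
info = {'age': 24, 'x': 53}  # -> info = {'age': 24, 'x': 53}
ans = 'age' in info  # -> ans = True

Answer: True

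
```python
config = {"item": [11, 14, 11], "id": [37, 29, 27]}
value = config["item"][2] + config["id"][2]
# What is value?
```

Answer: 38

Derivation:
Trace (tracking value):
config = {'item': [11, 14, 11], 'id': [37, 29, 27]}  # -> config = {'item': [11, 14, 11], 'id': [37, 29, 27]}
value = config['item'][2] + config['id'][2]  # -> value = 38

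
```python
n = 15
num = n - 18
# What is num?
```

Answer: -3

Derivation:
Trace (tracking num):
n = 15  # -> n = 15
num = n - 18  # -> num = -3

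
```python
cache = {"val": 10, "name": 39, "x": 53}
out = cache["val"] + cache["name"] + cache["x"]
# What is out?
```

Trace (tracking out):
cache = {'val': 10, 'name': 39, 'x': 53}  # -> cache = {'val': 10, 'name': 39, 'x': 53}
out = cache['val'] + cache['name'] + cache['x']  # -> out = 102

Answer: 102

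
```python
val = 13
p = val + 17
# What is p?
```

Answer: 30

Derivation:
Trace (tracking p):
val = 13  # -> val = 13
p = val + 17  # -> p = 30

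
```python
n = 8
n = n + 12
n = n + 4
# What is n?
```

Trace (tracking n):
n = 8  # -> n = 8
n = n + 12  # -> n = 20
n = n + 4  # -> n = 24

Answer: 24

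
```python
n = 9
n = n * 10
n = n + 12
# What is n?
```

Answer: 102

Derivation:
Trace (tracking n):
n = 9  # -> n = 9
n = n * 10  # -> n = 90
n = n + 12  # -> n = 102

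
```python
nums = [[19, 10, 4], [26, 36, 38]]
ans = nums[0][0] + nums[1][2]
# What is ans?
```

Trace (tracking ans):
nums = [[19, 10, 4], [26, 36, 38]]  # -> nums = [[19, 10, 4], [26, 36, 38]]
ans = nums[0][0] + nums[1][2]  # -> ans = 57

Answer: 57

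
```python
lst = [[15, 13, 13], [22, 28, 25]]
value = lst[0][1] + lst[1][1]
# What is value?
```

Answer: 41

Derivation:
Trace (tracking value):
lst = [[15, 13, 13], [22, 28, 25]]  # -> lst = [[15, 13, 13], [22, 28, 25]]
value = lst[0][1] + lst[1][1]  # -> value = 41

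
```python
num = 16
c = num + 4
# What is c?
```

Answer: 20

Derivation:
Trace (tracking c):
num = 16  # -> num = 16
c = num + 4  # -> c = 20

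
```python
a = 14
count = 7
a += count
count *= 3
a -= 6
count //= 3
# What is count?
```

Trace (tracking count):
a = 14  # -> a = 14
count = 7  # -> count = 7
a += count  # -> a = 21
count *= 3  # -> count = 21
a -= 6  # -> a = 15
count //= 3  # -> count = 7

Answer: 7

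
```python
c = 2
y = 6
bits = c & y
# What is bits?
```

Answer: 2

Derivation:
Trace (tracking bits):
c = 2  # -> c = 2
y = 6  # -> y = 6
bits = c & y  # -> bits = 2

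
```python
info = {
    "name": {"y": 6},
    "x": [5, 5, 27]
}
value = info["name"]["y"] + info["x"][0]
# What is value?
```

Trace (tracking value):
info = {'name': {'y': 6}, 'x': [5, 5, 27]}  # -> info = {'name': {'y': 6}, 'x': [5, 5, 27]}
value = info['name']['y'] + info['x'][0]  # -> value = 11

Answer: 11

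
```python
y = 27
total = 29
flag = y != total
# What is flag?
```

Answer: True

Derivation:
Trace (tracking flag):
y = 27  # -> y = 27
total = 29  # -> total = 29
flag = y != total  # -> flag = True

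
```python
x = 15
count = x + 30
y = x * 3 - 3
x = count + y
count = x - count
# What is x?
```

Trace (tracking x):
x = 15  # -> x = 15
count = x + 30  # -> count = 45
y = x * 3 - 3  # -> y = 42
x = count + y  # -> x = 87
count = x - count  # -> count = 42

Answer: 87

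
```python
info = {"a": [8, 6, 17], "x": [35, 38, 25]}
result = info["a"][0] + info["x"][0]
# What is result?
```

Trace (tracking result):
info = {'a': [8, 6, 17], 'x': [35, 38, 25]}  # -> info = {'a': [8, 6, 17], 'x': [35, 38, 25]}
result = info['a'][0] + info['x'][0]  # -> result = 43

Answer: 43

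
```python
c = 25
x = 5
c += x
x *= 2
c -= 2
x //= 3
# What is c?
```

Trace (tracking c):
c = 25  # -> c = 25
x = 5  # -> x = 5
c += x  # -> c = 30
x *= 2  # -> x = 10
c -= 2  # -> c = 28
x //= 3  # -> x = 3

Answer: 28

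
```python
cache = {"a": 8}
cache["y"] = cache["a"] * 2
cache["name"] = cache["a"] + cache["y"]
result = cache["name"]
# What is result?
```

Trace (tracking result):
cache = {'a': 8}  # -> cache = {'a': 8}
cache['y'] = cache['a'] * 2  # -> cache = {'a': 8, 'y': 16}
cache['name'] = cache['a'] + cache['y']  # -> cache = {'a': 8, 'y': 16, 'name': 24}
result = cache['name']  # -> result = 24

Answer: 24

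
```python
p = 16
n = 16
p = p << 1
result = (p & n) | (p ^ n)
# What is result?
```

Answer: 48

Derivation:
Trace (tracking result):
p = 16  # -> p = 16
n = 16  # -> n = 16
p = p << 1  # -> p = 32
result = p & n | p ^ n  # -> result = 48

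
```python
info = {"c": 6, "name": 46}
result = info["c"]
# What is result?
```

Answer: 6

Derivation:
Trace (tracking result):
info = {'c': 6, 'name': 46}  # -> info = {'c': 6, 'name': 46}
result = info['c']  # -> result = 6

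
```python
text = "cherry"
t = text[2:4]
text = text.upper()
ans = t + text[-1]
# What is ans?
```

Answer: 'erY'

Derivation:
Trace (tracking ans):
text = 'cherry'  # -> text = 'cherry'
t = text[2:4]  # -> t = 'er'
text = text.upper()  # -> text = 'CHERRY'
ans = t + text[-1]  # -> ans = 'erY'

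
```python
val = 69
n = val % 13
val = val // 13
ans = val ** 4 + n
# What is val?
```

Answer: 5

Derivation:
Trace (tracking val):
val = 69  # -> val = 69
n = val % 13  # -> n = 4
val = val // 13  # -> val = 5
ans = val ** 4 + n  # -> ans = 629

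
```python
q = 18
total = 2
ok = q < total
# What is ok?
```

Answer: False

Derivation:
Trace (tracking ok):
q = 18  # -> q = 18
total = 2  # -> total = 2
ok = q < total  # -> ok = False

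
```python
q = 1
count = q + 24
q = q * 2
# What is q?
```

Trace (tracking q):
q = 1  # -> q = 1
count = q + 24  # -> count = 25
q = q * 2  # -> q = 2

Answer: 2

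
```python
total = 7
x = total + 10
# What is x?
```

Trace (tracking x):
total = 7  # -> total = 7
x = total + 10  # -> x = 17

Answer: 17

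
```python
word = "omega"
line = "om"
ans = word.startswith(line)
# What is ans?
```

Trace (tracking ans):
word = 'omega'  # -> word = 'omega'
line = 'om'  # -> line = 'om'
ans = word.startswith(line)  # -> ans = True

Answer: True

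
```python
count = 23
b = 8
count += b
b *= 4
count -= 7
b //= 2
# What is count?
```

Answer: 24

Derivation:
Trace (tracking count):
count = 23  # -> count = 23
b = 8  # -> b = 8
count += b  # -> count = 31
b *= 4  # -> b = 32
count -= 7  # -> count = 24
b //= 2  # -> b = 16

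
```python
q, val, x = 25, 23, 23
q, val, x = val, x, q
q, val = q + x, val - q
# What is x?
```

Trace (tracking x):
q, val, x = (25, 23, 23)  # -> q = 25, val = 23, x = 23
q, val, x = (val, x, q)  # -> q = 23, val = 23, x = 25
q, val = (q + x, val - q)  # -> q = 48, val = 0

Answer: 25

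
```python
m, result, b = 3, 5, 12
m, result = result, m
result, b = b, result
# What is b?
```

Answer: 3

Derivation:
Trace (tracking b):
m, result, b = (3, 5, 12)  # -> m = 3, result = 5, b = 12
m, result = (result, m)  # -> m = 5, result = 3
result, b = (b, result)  # -> result = 12, b = 3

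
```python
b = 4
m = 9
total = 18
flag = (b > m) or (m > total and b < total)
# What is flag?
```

Answer: False

Derivation:
Trace (tracking flag):
b = 4  # -> b = 4
m = 9  # -> m = 9
total = 18  # -> total = 18
flag = b > m or (m > total and b < total)  # -> flag = False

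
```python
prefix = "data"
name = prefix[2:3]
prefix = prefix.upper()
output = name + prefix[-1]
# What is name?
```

Trace (tracking name):
prefix = 'data'  # -> prefix = 'data'
name = prefix[2:3]  # -> name = 't'
prefix = prefix.upper()  # -> prefix = 'DATA'
output = name + prefix[-1]  # -> output = 'tA'

Answer: 't'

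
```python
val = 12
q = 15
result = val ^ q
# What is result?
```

Answer: 3

Derivation:
Trace (tracking result):
val = 12  # -> val = 12
q = 15  # -> q = 15
result = val ^ q  # -> result = 3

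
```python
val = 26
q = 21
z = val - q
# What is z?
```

Trace (tracking z):
val = 26  # -> val = 26
q = 21  # -> q = 21
z = val - q  # -> z = 5

Answer: 5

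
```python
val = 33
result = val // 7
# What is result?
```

Trace (tracking result):
val = 33  # -> val = 33
result = val // 7  # -> result = 4

Answer: 4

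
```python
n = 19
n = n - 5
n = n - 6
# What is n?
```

Trace (tracking n):
n = 19  # -> n = 19
n = n - 5  # -> n = 14
n = n - 6  # -> n = 8

Answer: 8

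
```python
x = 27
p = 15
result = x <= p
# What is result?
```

Trace (tracking result):
x = 27  # -> x = 27
p = 15  # -> p = 15
result = x <= p  # -> result = False

Answer: False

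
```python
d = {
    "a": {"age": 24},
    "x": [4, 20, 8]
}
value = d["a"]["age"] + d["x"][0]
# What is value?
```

Answer: 28

Derivation:
Trace (tracking value):
d = {'a': {'age': 24}, 'x': [4, 20, 8]}  # -> d = {'a': {'age': 24}, 'x': [4, 20, 8]}
value = d['a']['age'] + d['x'][0]  # -> value = 28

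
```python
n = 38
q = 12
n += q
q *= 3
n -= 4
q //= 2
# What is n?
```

Answer: 46

Derivation:
Trace (tracking n):
n = 38  # -> n = 38
q = 12  # -> q = 12
n += q  # -> n = 50
q *= 3  # -> q = 36
n -= 4  # -> n = 46
q //= 2  # -> q = 18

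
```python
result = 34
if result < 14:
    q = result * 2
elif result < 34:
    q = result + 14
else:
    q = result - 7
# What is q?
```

Trace (tracking q):
result = 34  # -> result = 34
if result < 14:  # condition is False
elif result < 34:  # condition is False
else:
    q = result - 7  # -> q = 27

Answer: 27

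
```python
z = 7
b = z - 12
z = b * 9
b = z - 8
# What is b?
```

Trace (tracking b):
z = 7  # -> z = 7
b = z - 12  # -> b = -5
z = b * 9  # -> z = -45
b = z - 8  # -> b = -53

Answer: -53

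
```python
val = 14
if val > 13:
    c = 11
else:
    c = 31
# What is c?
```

Answer: 11

Derivation:
Trace (tracking c):
val = 14  # -> val = 14
if val > 13:  # condition is True
    c = 11  # -> c = 11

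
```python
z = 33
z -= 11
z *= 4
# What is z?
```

Answer: 88

Derivation:
Trace (tracking z):
z = 33  # -> z = 33
z -= 11  # -> z = 22
z *= 4  # -> z = 88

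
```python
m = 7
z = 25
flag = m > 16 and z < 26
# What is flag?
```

Answer: False

Derivation:
Trace (tracking flag):
m = 7  # -> m = 7
z = 25  # -> z = 25
flag = m > 16 and z < 26  # -> flag = False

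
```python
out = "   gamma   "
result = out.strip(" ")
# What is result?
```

Trace (tracking result):
out = '   gamma   '  # -> out = '   gamma   '
result = out.strip(' ')  # -> result = 'gamma'

Answer: 'gamma'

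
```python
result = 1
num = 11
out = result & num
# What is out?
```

Answer: 1

Derivation:
Trace (tracking out):
result = 1  # -> result = 1
num = 11  # -> num = 11
out = result & num  # -> out = 1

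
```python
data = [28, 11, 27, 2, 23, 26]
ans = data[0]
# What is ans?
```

Trace (tracking ans):
data = [28, 11, 27, 2, 23, 26]  # -> data = [28, 11, 27, 2, 23, 26]
ans = data[0]  # -> ans = 28

Answer: 28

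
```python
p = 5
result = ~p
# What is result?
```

Answer: -6

Derivation:
Trace (tracking result):
p = 5  # -> p = 5
result = ~p  # -> result = -6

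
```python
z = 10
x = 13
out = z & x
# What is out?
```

Trace (tracking out):
z = 10  # -> z = 10
x = 13  # -> x = 13
out = z & x  # -> out = 8

Answer: 8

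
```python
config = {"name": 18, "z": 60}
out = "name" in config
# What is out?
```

Trace (tracking out):
config = {'name': 18, 'z': 60}  # -> config = {'name': 18, 'z': 60}
out = 'name' in config  # -> out = True

Answer: True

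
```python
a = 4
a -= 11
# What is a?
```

Trace (tracking a):
a = 4  # -> a = 4
a -= 11  # -> a = -7

Answer: -7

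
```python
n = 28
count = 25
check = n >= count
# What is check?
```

Trace (tracking check):
n = 28  # -> n = 28
count = 25  # -> count = 25
check = n >= count  # -> check = True

Answer: True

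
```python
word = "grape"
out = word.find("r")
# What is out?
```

Answer: 1

Derivation:
Trace (tracking out):
word = 'grape'  # -> word = 'grape'
out = word.find('r')  # -> out = 1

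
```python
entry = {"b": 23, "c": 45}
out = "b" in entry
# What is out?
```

Trace (tracking out):
entry = {'b': 23, 'c': 45}  # -> entry = {'b': 23, 'c': 45}
out = 'b' in entry  # -> out = True

Answer: True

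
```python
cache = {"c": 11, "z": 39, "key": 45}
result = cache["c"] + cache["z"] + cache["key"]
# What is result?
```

Trace (tracking result):
cache = {'c': 11, 'z': 39, 'key': 45}  # -> cache = {'c': 11, 'z': 39, 'key': 45}
result = cache['c'] + cache['z'] + cache['key']  # -> result = 95

Answer: 95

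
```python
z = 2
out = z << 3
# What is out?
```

Trace (tracking out):
z = 2  # -> z = 2
out = z << 3  # -> out = 16

Answer: 16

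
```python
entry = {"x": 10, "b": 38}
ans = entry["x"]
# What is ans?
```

Trace (tracking ans):
entry = {'x': 10, 'b': 38}  # -> entry = {'x': 10, 'b': 38}
ans = entry['x']  # -> ans = 10

Answer: 10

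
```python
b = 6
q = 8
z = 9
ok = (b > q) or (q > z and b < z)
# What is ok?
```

Trace (tracking ok):
b = 6  # -> b = 6
q = 8  # -> q = 8
z = 9  # -> z = 9
ok = b > q or (q > z and b < z)  # -> ok = False

Answer: False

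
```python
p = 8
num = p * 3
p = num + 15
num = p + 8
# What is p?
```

Trace (tracking p):
p = 8  # -> p = 8
num = p * 3  # -> num = 24
p = num + 15  # -> p = 39
num = p + 8  # -> num = 47

Answer: 39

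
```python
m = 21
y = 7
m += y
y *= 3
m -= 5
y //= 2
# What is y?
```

Trace (tracking y):
m = 21  # -> m = 21
y = 7  # -> y = 7
m += y  # -> m = 28
y *= 3  # -> y = 21
m -= 5  # -> m = 23
y //= 2  # -> y = 10

Answer: 10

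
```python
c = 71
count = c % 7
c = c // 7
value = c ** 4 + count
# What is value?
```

Answer: 10001

Derivation:
Trace (tracking value):
c = 71  # -> c = 71
count = c % 7  # -> count = 1
c = c // 7  # -> c = 10
value = c ** 4 + count  # -> value = 10001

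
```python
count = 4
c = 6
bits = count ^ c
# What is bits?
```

Trace (tracking bits):
count = 4  # -> count = 4
c = 6  # -> c = 6
bits = count ^ c  # -> bits = 2

Answer: 2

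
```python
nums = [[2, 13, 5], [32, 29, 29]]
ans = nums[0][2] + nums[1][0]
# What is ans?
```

Answer: 37

Derivation:
Trace (tracking ans):
nums = [[2, 13, 5], [32, 29, 29]]  # -> nums = [[2, 13, 5], [32, 29, 29]]
ans = nums[0][2] + nums[1][0]  # -> ans = 37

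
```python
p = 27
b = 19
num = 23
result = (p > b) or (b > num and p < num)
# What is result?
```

Trace (tracking result):
p = 27  # -> p = 27
b = 19  # -> b = 19
num = 23  # -> num = 23
result = p > b or (b > num and p < num)  # -> result = True

Answer: True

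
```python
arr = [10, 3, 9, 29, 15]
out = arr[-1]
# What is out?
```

Trace (tracking out):
arr = [10, 3, 9, 29, 15]  # -> arr = [10, 3, 9, 29, 15]
out = arr[-1]  # -> out = 15

Answer: 15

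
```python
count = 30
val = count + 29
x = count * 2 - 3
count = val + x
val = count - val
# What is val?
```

Trace (tracking val):
count = 30  # -> count = 30
val = count + 29  # -> val = 59
x = count * 2 - 3  # -> x = 57
count = val + x  # -> count = 116
val = count - val  # -> val = 57

Answer: 57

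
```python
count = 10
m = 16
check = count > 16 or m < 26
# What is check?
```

Trace (tracking check):
count = 10  # -> count = 10
m = 16  # -> m = 16
check = count > 16 or m < 26  # -> check = True

Answer: True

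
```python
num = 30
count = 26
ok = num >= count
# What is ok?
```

Answer: True

Derivation:
Trace (tracking ok):
num = 30  # -> num = 30
count = 26  # -> count = 26
ok = num >= count  # -> ok = True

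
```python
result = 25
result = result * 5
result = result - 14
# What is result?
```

Trace (tracking result):
result = 25  # -> result = 25
result = result * 5  # -> result = 125
result = result - 14  # -> result = 111

Answer: 111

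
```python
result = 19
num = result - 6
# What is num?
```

Trace (tracking num):
result = 19  # -> result = 19
num = result - 6  # -> num = 13

Answer: 13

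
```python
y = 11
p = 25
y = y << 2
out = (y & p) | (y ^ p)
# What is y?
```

Trace (tracking y):
y = 11  # -> y = 11
p = 25  # -> p = 25
y = y << 2  # -> y = 44
out = y & p | y ^ p  # -> out = 61

Answer: 44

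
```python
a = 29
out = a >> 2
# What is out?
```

Trace (tracking out):
a = 29  # -> a = 29
out = a >> 2  # -> out = 7

Answer: 7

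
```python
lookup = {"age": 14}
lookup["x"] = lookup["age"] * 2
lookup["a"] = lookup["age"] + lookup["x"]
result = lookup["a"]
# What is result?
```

Trace (tracking result):
lookup = {'age': 14}  # -> lookup = {'age': 14}
lookup['x'] = lookup['age'] * 2  # -> lookup = {'age': 14, 'x': 28}
lookup['a'] = lookup['age'] + lookup['x']  # -> lookup = {'age': 14, 'x': 28, 'a': 42}
result = lookup['a']  # -> result = 42

Answer: 42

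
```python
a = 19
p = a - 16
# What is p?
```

Answer: 3

Derivation:
Trace (tracking p):
a = 19  # -> a = 19
p = a - 16  # -> p = 3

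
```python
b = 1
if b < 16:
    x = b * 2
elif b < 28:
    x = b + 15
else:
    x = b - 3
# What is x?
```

Answer: 2

Derivation:
Trace (tracking x):
b = 1  # -> b = 1
if b < 16:  # condition is True
    x = b * 2  # -> x = 2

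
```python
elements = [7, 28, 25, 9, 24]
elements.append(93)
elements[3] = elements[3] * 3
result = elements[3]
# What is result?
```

Trace (tracking result):
elements = [7, 28, 25, 9, 24]  # -> elements = [7, 28, 25, 9, 24]
elements.append(93)  # -> elements = [7, 28, 25, 9, 24, 93]
elements[3] = elements[3] * 3  # -> elements = [7, 28, 25, 27, 24, 93]
result = elements[3]  # -> result = 27

Answer: 27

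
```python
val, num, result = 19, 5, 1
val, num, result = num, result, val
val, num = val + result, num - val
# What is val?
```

Answer: 24

Derivation:
Trace (tracking val):
val, num, result = (19, 5, 1)  # -> val = 19, num = 5, result = 1
val, num, result = (num, result, val)  # -> val = 5, num = 1, result = 19
val, num = (val + result, num - val)  # -> val = 24, num = -4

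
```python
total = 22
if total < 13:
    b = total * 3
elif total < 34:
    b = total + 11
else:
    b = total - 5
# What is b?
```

Answer: 33

Derivation:
Trace (tracking b):
total = 22  # -> total = 22
if total < 13:  # condition is False
elif total < 34:  # condition is True
    b = total + 11  # -> b = 33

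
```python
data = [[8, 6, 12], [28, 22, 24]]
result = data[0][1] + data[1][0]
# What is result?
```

Answer: 34

Derivation:
Trace (tracking result):
data = [[8, 6, 12], [28, 22, 24]]  # -> data = [[8, 6, 12], [28, 22, 24]]
result = data[0][1] + data[1][0]  # -> result = 34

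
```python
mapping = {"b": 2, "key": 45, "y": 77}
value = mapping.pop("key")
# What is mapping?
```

Trace (tracking mapping):
mapping = {'b': 2, 'key': 45, 'y': 77}  # -> mapping = {'b': 2, 'key': 45, 'y': 77}
value = mapping.pop('key')  # -> value = 45

Answer: {'b': 2, 'y': 77}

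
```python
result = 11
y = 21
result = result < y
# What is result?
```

Answer: True

Derivation:
Trace (tracking result):
result = 11  # -> result = 11
y = 21  # -> y = 21
result = result < y  # -> result = True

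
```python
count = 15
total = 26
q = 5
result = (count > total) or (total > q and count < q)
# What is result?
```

Trace (tracking result):
count = 15  # -> count = 15
total = 26  # -> total = 26
q = 5  # -> q = 5
result = count > total or (total > q and count < q)  # -> result = False

Answer: False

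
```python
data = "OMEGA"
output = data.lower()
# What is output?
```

Answer: 'omega'

Derivation:
Trace (tracking output):
data = 'OMEGA'  # -> data = 'OMEGA'
output = data.lower()  # -> output = 'omega'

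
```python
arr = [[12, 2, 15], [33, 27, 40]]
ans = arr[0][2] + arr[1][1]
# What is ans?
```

Trace (tracking ans):
arr = [[12, 2, 15], [33, 27, 40]]  # -> arr = [[12, 2, 15], [33, 27, 40]]
ans = arr[0][2] + arr[1][1]  # -> ans = 42

Answer: 42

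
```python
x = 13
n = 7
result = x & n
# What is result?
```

Answer: 5

Derivation:
Trace (tracking result):
x = 13  # -> x = 13
n = 7  # -> n = 7
result = x & n  # -> result = 5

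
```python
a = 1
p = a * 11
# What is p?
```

Trace (tracking p):
a = 1  # -> a = 1
p = a * 11  # -> p = 11

Answer: 11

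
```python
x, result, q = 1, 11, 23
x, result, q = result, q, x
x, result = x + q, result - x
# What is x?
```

Answer: 12

Derivation:
Trace (tracking x):
x, result, q = (1, 11, 23)  # -> x = 1, result = 11, q = 23
x, result, q = (result, q, x)  # -> x = 11, result = 23, q = 1
x, result = (x + q, result - x)  # -> x = 12, result = 12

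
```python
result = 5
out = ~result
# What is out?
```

Trace (tracking out):
result = 5  # -> result = 5
out = ~result  # -> out = -6

Answer: -6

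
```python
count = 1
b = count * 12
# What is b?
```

Answer: 12

Derivation:
Trace (tracking b):
count = 1  # -> count = 1
b = count * 12  # -> b = 12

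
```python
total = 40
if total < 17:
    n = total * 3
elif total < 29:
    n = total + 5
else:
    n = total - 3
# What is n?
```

Trace (tracking n):
total = 40  # -> total = 40
if total < 17:  # condition is False
elif total < 29:  # condition is False
else:
    n = total - 3  # -> n = 37

Answer: 37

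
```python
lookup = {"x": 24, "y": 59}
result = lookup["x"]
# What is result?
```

Trace (tracking result):
lookup = {'x': 24, 'y': 59}  # -> lookup = {'x': 24, 'y': 59}
result = lookup['x']  # -> result = 24

Answer: 24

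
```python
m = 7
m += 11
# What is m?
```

Trace (tracking m):
m = 7  # -> m = 7
m += 11  # -> m = 18

Answer: 18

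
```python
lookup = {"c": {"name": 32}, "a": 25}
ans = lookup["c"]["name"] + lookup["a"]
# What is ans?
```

Trace (tracking ans):
lookup = {'c': {'name': 32}, 'a': 25}  # -> lookup = {'c': {'name': 32}, 'a': 25}
ans = lookup['c']['name'] + lookup['a']  # -> ans = 57

Answer: 57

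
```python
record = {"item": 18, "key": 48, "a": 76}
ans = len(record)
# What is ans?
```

Answer: 3

Derivation:
Trace (tracking ans):
record = {'item': 18, 'key': 48, 'a': 76}  # -> record = {'item': 18, 'key': 48, 'a': 76}
ans = len(record)  # -> ans = 3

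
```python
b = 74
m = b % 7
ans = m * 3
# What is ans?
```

Answer: 12

Derivation:
Trace (tracking ans):
b = 74  # -> b = 74
m = b % 7  # -> m = 4
ans = m * 3  # -> ans = 12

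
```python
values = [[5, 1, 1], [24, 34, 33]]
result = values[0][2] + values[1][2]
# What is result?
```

Trace (tracking result):
values = [[5, 1, 1], [24, 34, 33]]  # -> values = [[5, 1, 1], [24, 34, 33]]
result = values[0][2] + values[1][2]  # -> result = 34

Answer: 34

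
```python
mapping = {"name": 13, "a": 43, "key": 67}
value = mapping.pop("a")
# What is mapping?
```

Trace (tracking mapping):
mapping = {'name': 13, 'a': 43, 'key': 67}  # -> mapping = {'name': 13, 'a': 43, 'key': 67}
value = mapping.pop('a')  # -> value = 43

Answer: {'name': 13, 'key': 67}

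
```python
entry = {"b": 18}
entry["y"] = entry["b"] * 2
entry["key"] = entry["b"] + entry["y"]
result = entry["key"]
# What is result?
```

Trace (tracking result):
entry = {'b': 18}  # -> entry = {'b': 18}
entry['y'] = entry['b'] * 2  # -> entry = {'b': 18, 'y': 36}
entry['key'] = entry['b'] + entry['y']  # -> entry = {'b': 18, 'y': 36, 'key': 54}
result = entry['key']  # -> result = 54

Answer: 54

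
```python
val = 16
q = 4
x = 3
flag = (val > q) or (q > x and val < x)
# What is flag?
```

Answer: True

Derivation:
Trace (tracking flag):
val = 16  # -> val = 16
q = 4  # -> q = 4
x = 3  # -> x = 3
flag = val > q or (q > x and val < x)  # -> flag = True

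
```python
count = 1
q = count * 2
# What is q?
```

Answer: 2

Derivation:
Trace (tracking q):
count = 1  # -> count = 1
q = count * 2  # -> q = 2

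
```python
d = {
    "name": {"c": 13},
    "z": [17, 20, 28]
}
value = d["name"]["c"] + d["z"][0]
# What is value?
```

Answer: 30

Derivation:
Trace (tracking value):
d = {'name': {'c': 13}, 'z': [17, 20, 28]}  # -> d = {'name': {'c': 13}, 'z': [17, 20, 28]}
value = d['name']['c'] + d['z'][0]  # -> value = 30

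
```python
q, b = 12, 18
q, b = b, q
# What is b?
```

Answer: 12

Derivation:
Trace (tracking b):
q, b = (12, 18)  # -> q = 12, b = 18
q, b = (b, q)  # -> q = 18, b = 12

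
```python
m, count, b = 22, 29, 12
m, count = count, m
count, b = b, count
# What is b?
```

Answer: 22

Derivation:
Trace (tracking b):
m, count, b = (22, 29, 12)  # -> m = 22, count = 29, b = 12
m, count = (count, m)  # -> m = 29, count = 22
count, b = (b, count)  # -> count = 12, b = 22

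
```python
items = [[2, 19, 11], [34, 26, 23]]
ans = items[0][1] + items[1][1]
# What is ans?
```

Answer: 45

Derivation:
Trace (tracking ans):
items = [[2, 19, 11], [34, 26, 23]]  # -> items = [[2, 19, 11], [34, 26, 23]]
ans = items[0][1] + items[1][1]  # -> ans = 45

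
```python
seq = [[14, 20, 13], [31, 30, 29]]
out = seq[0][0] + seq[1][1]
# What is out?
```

Trace (tracking out):
seq = [[14, 20, 13], [31, 30, 29]]  # -> seq = [[14, 20, 13], [31, 30, 29]]
out = seq[0][0] + seq[1][1]  # -> out = 44

Answer: 44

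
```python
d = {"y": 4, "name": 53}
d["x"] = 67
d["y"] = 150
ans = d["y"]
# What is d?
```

Answer: {'y': 150, 'name': 53, 'x': 67}

Derivation:
Trace (tracking d):
d = {'y': 4, 'name': 53}  # -> d = {'y': 4, 'name': 53}
d['x'] = 67  # -> d = {'y': 4, 'name': 53, 'x': 67}
d['y'] = 150  # -> d = {'y': 150, 'name': 53, 'x': 67}
ans = d['y']  # -> ans = 150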